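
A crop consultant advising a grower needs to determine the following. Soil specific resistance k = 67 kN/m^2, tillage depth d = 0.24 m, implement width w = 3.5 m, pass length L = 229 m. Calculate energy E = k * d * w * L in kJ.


E = k * d * w * L
  = 67 * 0.24 * 3.5 * 229
  = 12888.12 kJ


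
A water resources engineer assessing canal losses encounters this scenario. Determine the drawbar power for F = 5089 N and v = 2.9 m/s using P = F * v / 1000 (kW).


P = F * v / 1000
  = 5089 * 2.9 / 1000
  = 14758.10 / 1000
  = 14.76 kW


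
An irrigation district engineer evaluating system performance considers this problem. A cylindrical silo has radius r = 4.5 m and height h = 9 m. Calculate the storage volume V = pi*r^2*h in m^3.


V = pi * r^2 * h
  = pi * 4.5^2 * 9
  = pi * 20.25 * 9
  = 572.56 m^3


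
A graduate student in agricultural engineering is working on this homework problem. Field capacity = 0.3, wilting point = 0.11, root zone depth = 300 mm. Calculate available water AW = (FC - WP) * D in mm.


AW = (FC - WP) * D
   = (0.3 - 0.11) * 300
   = 0.19 * 300
   = 57 mm


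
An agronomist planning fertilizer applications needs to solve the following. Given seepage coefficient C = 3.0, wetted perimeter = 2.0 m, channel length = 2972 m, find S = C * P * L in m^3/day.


S = C * P * L
  = 3.0 * 2.0 * 2972
  = 17832 m^3/day


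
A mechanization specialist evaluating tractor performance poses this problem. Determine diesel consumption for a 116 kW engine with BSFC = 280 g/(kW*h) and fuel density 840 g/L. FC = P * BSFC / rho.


FC = P * BSFC / rho_fuel
   = 116 * 280 / 840
   = 32480 / 840
   = 38.67 L/h


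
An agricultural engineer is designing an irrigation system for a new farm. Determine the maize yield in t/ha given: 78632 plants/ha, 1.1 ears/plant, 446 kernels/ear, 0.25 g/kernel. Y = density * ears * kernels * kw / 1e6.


Y = density * ears * kernels * kw
  = 78632 * 1.1 * 446 * 0.25 g/ha
  = 9644214.80 g/ha
  = 9644.21 kg/ha = 9.64 t/ha


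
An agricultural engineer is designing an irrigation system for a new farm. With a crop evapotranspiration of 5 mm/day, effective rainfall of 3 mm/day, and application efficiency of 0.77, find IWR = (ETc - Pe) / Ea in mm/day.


IWR = (ETc - Pe) / Ea
    = (5 - 3) / 0.77
    = 2 / 0.77
    = 2.60 mm/day


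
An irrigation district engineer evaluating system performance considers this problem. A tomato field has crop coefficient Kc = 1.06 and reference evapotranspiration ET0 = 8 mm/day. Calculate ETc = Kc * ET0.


ETc = Kc * ET0
    = 1.06 * 8
    = 8.48 mm/day


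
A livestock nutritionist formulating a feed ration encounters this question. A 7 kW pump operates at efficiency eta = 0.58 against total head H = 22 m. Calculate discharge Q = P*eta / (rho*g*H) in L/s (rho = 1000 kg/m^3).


Q = (P * 1000 * eta) / (rho * g * H)
  = (7 * 1000 * 0.58) / (1000 * 9.81 * 22)
  = 4060 / 215820
  = 0.01881 m^3/s = 18.81 L/s


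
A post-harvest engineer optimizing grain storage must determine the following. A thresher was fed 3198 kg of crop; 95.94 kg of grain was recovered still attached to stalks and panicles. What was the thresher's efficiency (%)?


eta = (total - unthreshed) / total * 100
    = (3198 - 95.94) / 3198 * 100
    = 3102.06 / 3198 * 100
    = 97%


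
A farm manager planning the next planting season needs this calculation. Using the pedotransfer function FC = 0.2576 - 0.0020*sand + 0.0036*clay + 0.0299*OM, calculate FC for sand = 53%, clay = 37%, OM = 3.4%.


FC = 0.2576 - 0.0020*53 + 0.0036*37 + 0.0299*3.4
   = 0.2576 - 0.1060 + 0.1332 + 0.1017
   = 0.3865


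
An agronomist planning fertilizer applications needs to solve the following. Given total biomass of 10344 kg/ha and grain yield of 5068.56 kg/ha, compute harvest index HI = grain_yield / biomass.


HI = grain_yield / biomass
   = 5068.56 / 10344
   = 0.49


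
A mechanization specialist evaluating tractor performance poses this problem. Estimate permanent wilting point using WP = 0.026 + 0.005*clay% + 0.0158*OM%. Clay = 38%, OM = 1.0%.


WP = 0.026 + 0.005*38 + 0.0158*1.0
   = 0.026 + 0.1900 + 0.0158
   = 0.2318


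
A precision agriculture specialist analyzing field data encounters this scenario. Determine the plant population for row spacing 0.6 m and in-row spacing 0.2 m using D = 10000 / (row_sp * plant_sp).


D = 10000 / (row_sp * plant_sp)
  = 10000 / (0.6 * 0.2)
  = 10000 / 0.1200
  = 83333.33 plants/ha


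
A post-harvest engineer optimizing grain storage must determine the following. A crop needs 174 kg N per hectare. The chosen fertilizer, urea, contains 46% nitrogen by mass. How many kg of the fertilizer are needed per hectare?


Rate = N_required / (N_content / 100)
     = 174 / (46 / 100)
     = 174 / 0.46
     = 378.26 kg/ha


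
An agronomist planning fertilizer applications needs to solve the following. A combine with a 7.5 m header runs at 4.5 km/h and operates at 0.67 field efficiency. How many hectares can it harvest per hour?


C = w * v * eta_f / 10
  = 7.5 * 4.5 * 0.67 / 10
  = 22.61 / 10
  = 2.26 ha/h


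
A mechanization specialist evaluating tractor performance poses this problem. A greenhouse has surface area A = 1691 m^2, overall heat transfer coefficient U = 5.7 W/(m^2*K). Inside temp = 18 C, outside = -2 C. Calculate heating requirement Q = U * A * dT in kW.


dT = 18 - (-2) = 20 K
Q = U * A * dT
  = 5.7 * 1691 * 20
  = 192774 W = 192.77 kW


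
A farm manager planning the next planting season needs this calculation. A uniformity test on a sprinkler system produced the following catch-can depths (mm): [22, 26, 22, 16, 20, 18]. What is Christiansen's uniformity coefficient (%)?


xbar = 124 / 6 = 20.667
sum|xi - xbar| = 16
CU = 100 * (1 - 16 / (6 * 20.667))
   = 100 * (1 - 0.1290)
   = 87.10%


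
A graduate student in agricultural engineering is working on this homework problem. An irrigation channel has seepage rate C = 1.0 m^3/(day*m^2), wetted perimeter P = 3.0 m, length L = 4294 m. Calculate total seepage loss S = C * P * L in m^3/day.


S = C * P * L
  = 1.0 * 3.0 * 4294
  = 12882 m^3/day


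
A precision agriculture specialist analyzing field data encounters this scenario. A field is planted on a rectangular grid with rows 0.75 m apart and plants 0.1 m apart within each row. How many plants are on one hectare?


D = 10000 / (row_sp * plant_sp)
  = 10000 / (0.75 * 0.1)
  = 10000 / 0.0750
  = 133333.33 plants/ha


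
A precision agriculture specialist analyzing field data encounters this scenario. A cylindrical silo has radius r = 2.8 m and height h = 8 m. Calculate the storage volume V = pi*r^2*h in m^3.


V = pi * r^2 * h
  = pi * 2.8^2 * 8
  = pi * 7.84 * 8
  = 197.04 m^3


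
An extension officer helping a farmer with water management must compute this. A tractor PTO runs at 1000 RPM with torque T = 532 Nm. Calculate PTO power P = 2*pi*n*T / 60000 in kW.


P = 2*pi*n*T / 60000
  = 2*pi * 1000 * 532 / 60000
  = 3342654.58 / 60000
  = 55.71 kW


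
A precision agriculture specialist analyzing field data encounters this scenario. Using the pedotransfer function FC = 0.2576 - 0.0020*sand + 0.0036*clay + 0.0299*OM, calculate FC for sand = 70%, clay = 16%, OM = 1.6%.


FC = 0.2576 - 0.0020*70 + 0.0036*16 + 0.0299*1.6
   = 0.2576 - 0.1400 + 0.0576 + 0.0478
   = 0.2230


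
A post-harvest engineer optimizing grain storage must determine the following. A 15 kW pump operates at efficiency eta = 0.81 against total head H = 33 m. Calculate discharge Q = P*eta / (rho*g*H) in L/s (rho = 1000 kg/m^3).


Q = (P * 1000 * eta) / (rho * g * H)
  = (15 * 1000 * 0.81) / (1000 * 9.81 * 33)
  = 12150 / 323730
  = 0.03753 m^3/s = 37.53 L/s


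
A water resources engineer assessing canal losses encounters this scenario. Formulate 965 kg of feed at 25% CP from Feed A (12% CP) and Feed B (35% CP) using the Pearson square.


parts_A = CP_b - target = 35 - 25 = 10
parts_B = target - CP_a = 25 - 12 = 13
total_parts = 10 + 13 = 23
Feed A = 965 * 10 / 23 = 419.57 kg
Feed B = 965 * 13 / 23 = 545.43 kg

419.57 kg


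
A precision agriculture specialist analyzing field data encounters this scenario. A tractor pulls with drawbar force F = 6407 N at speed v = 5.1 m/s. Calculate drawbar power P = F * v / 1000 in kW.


P = F * v / 1000
  = 6407 * 5.1 / 1000
  = 32675.70 / 1000
  = 32.68 kW


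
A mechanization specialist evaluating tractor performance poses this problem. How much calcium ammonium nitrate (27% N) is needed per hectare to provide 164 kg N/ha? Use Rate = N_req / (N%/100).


Rate = N_required / (N_content / 100)
     = 164 / (27 / 100)
     = 164 / 0.27
     = 607.41 kg/ha


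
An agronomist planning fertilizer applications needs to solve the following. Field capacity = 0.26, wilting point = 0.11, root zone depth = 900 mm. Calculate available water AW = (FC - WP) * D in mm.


AW = (FC - WP) * D
   = (0.26 - 0.11) * 900
   = 0.15 * 900
   = 135 mm


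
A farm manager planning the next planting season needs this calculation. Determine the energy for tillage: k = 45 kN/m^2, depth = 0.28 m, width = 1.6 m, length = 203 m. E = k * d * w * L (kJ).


E = k * d * w * L
  = 45 * 0.28 * 1.6 * 203
  = 4092.48 kJ


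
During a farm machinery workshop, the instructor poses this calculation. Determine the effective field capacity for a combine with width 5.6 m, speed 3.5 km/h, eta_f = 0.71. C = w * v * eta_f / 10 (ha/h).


C = w * v * eta_f / 10
  = 5.6 * 3.5 * 0.71 / 10
  = 13.92 / 10
  = 1.39 ha/h


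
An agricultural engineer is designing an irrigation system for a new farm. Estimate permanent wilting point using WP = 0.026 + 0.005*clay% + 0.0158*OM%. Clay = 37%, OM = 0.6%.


WP = 0.026 + 0.005*37 + 0.0158*0.6
   = 0.026 + 0.1850 + 0.0095
   = 0.2205


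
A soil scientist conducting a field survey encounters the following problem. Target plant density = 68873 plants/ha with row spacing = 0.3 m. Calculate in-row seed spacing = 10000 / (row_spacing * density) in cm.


spacing = 10000 / (row_sp * density)
        = 10000 / (0.3 * 68873)
        = 10000 / 20661.90
        = 0.48398 m = 48.40 cm


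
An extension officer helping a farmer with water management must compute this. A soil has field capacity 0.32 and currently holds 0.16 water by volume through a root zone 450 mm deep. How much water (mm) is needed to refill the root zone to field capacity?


SMD = (FC - theta) * D
    = (0.32 - 0.16) * 450
    = 0.160 * 450
    = 72 mm


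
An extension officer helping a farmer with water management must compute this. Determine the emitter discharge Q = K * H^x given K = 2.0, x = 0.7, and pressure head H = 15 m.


Q = K * H^x
  = 2.0 * 15^0.7
  = 2.0 * 6.6568
  = 13.31 L/h


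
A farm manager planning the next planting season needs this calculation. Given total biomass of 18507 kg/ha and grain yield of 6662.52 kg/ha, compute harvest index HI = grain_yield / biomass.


HI = grain_yield / biomass
   = 6662.52 / 18507
   = 0.36


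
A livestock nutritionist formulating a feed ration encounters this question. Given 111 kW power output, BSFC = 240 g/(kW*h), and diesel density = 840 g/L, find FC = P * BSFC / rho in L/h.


FC = P * BSFC / rho_fuel
   = 111 * 240 / 840
   = 26640 / 840
   = 31.71 L/h


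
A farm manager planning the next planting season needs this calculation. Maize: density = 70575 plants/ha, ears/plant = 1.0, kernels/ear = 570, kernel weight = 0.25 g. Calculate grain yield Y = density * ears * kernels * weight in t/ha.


Y = density * ears * kernels * kw
  = 70575 * 1.0 * 570 * 0.25 g/ha
  = 10056937.50 g/ha
  = 10056.94 kg/ha = 10.06 t/ha


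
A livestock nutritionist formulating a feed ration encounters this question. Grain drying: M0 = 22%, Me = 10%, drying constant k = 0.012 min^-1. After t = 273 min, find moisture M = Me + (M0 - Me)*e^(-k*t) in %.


M = Me + (M0 - Me) * e^(-k*t)
  = 10 + (22 - 10) * e^(-0.012*273)
  = 10 + 12 * e^(-3.276)
  = 10 + 12 * 0.03778
  = 10 + 0.4533
  = 10.45%


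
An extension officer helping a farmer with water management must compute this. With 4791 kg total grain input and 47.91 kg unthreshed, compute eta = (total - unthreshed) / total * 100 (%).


eta = (total - unthreshed) / total * 100
    = (4791 - 47.91) / 4791 * 100
    = 4743.09 / 4791 * 100
    = 99%


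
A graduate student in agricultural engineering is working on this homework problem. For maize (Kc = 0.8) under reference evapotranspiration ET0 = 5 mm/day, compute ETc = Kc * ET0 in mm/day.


ETc = Kc * ET0
    = 0.8 * 5
    = 4 mm/day


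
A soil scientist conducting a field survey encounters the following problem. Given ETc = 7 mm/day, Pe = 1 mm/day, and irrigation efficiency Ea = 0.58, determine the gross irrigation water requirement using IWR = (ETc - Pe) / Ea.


IWR = (ETc - Pe) / Ea
    = (7 - 1) / 0.58
    = 6 / 0.58
    = 10.34 mm/day


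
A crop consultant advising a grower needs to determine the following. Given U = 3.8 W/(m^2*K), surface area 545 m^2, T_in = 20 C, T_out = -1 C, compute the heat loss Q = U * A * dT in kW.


dT = 20 - (-1) = 21 K
Q = U * A * dT
  = 3.8 * 545 * 21
  = 43491 W = 43.49 kW


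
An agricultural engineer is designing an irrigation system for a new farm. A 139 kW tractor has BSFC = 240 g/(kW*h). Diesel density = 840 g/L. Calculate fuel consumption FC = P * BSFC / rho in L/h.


FC = P * BSFC / rho_fuel
   = 139 * 240 / 840
   = 33360 / 840
   = 39.71 L/h


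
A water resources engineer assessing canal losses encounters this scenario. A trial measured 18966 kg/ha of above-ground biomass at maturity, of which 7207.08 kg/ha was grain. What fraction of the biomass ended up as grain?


HI = grain_yield / biomass
   = 7207.08 / 18966
   = 0.38


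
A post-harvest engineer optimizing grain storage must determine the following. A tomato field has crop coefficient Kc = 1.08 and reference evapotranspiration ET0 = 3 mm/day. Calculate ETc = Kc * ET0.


ETc = Kc * ET0
    = 1.08 * 3
    = 3.24 mm/day


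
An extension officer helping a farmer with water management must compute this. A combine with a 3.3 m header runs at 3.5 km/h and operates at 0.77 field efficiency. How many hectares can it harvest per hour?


C = w * v * eta_f / 10
  = 3.3 * 3.5 * 0.77 / 10
  = 8.89 / 10
  = 0.89 ha/h


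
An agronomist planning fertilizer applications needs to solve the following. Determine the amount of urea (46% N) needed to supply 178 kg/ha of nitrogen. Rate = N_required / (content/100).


Rate = N_required / (N_content / 100)
     = 178 / (46 / 100)
     = 178 / 0.46
     = 386.96 kg/ha


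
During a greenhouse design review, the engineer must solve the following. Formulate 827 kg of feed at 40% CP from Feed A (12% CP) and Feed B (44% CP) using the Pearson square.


parts_A = CP_b - target = 44 - 40 = 4
parts_B = target - CP_a = 40 - 12 = 28
total_parts = 4 + 28 = 32
Feed A = 827 * 4 / 32 = 103.38 kg
Feed B = 827 * 28 / 32 = 723.63 kg

103.38 kg


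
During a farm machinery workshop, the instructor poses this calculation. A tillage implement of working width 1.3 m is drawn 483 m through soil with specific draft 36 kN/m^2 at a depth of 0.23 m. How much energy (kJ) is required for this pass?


E = k * d * w * L
  = 36 * 0.23 * 1.3 * 483
  = 5199.01 kJ


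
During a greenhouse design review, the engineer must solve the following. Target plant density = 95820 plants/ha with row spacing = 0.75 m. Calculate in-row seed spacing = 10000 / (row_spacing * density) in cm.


spacing = 10000 / (row_sp * density)
        = 10000 / (0.75 * 95820)
        = 10000 / 71865
        = 0.13915 m = 13.91 cm


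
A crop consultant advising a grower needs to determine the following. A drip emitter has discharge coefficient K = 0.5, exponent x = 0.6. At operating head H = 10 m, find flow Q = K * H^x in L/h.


Q = K * H^x
  = 0.5 * 10^0.6
  = 0.5 * 3.9811
  = 1.99 L/h


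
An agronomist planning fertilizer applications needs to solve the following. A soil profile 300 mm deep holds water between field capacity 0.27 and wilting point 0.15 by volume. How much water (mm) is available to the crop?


AW = (FC - WP) * D
   = (0.27 - 0.15) * 300
   = 0.12 * 300
   = 36 mm


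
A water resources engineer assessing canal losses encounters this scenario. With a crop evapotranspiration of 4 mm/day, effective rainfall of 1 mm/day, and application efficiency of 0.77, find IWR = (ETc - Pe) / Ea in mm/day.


IWR = (ETc - Pe) / Ea
    = (4 - 1) / 0.77
    = 3 / 0.77
    = 3.90 mm/day


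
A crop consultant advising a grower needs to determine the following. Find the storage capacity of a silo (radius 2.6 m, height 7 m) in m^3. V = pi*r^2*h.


V = pi * r^2 * h
  = pi * 2.6^2 * 7
  = pi * 6.76 * 7
  = 148.66 m^3


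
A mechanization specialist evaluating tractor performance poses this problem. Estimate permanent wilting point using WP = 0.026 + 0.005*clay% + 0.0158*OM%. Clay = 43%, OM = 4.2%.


WP = 0.026 + 0.005*43 + 0.0158*4.2
   = 0.026 + 0.2150 + 0.0664
   = 0.3074


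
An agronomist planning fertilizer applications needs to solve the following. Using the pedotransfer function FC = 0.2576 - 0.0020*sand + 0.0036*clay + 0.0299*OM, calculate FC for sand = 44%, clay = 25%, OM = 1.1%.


FC = 0.2576 - 0.0020*44 + 0.0036*25 + 0.0299*1.1
   = 0.2576 - 0.0880 + 0.0900 + 0.0329
   = 0.2925


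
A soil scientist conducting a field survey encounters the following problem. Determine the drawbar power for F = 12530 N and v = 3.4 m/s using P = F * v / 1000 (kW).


P = F * v / 1000
  = 12530 * 3.4 / 1000
  = 42602 / 1000
  = 42.60 kW


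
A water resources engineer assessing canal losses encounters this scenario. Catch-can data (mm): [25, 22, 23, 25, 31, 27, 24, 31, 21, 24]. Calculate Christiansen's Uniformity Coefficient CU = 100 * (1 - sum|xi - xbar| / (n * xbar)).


xbar = 253 / 10 = 25.300
sum|xi - xbar| = 26.200
CU = 100 * (1 - 26.200 / (10 * 25.300))
   = 100 * (1 - 0.1036)
   = 89.64%


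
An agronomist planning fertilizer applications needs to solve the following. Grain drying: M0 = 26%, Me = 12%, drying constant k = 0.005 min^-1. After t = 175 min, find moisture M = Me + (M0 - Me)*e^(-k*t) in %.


M = Me + (M0 - Me) * e^(-k*t)
  = 12 + (26 - 12) * e^(-0.005*175)
  = 12 + 14 * e^(-0.875)
  = 12 + 14 * 0.41686
  = 12 + 5.8361
  = 17.84%


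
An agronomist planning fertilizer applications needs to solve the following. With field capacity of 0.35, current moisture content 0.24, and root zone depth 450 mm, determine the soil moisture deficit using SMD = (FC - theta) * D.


SMD = (FC - theta) * D
    = (0.35 - 0.24) * 450
    = 0.110 * 450
    = 49.50 mm


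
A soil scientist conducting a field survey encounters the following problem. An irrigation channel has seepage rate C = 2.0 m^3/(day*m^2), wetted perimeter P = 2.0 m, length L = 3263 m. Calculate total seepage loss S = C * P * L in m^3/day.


S = C * P * L
  = 2.0 * 2.0 * 3263
  = 13052 m^3/day


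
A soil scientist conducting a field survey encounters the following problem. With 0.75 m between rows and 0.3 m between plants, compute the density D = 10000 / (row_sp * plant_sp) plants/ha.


D = 10000 / (row_sp * plant_sp)
  = 10000 / (0.75 * 0.3)
  = 10000 / 0.2250
  = 44444.44 plants/ha


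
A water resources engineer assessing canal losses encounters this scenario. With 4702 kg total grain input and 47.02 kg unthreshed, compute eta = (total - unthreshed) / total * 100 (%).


eta = (total - unthreshed) / total * 100
    = (4702 - 47.02) / 4702 * 100
    = 4654.98 / 4702 * 100
    = 99%


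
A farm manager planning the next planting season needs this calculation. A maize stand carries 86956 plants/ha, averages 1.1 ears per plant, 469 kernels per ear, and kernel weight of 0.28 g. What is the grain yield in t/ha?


Y = density * ears * kernels * kw
  = 86956 * 1.1 * 469 * 0.28 g/ha
  = 12560968.11 g/ha
  = 12560.97 kg/ha = 12.56 t/ha


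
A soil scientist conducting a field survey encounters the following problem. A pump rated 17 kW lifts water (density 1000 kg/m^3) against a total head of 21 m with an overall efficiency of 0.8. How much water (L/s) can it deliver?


Q = (P * 1000 * eta) / (rho * g * H)
  = (17 * 1000 * 0.8) / (1000 * 9.81 * 21)
  = 13600 / 206010
  = 0.06602 m^3/s = 66.02 L/s


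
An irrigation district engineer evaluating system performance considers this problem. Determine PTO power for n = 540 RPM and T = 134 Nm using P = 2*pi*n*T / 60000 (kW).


P = 2*pi*n*T / 60000
  = 2*pi * 540 * 134 / 60000
  = 454651.29 / 60000
  = 7.58 kW


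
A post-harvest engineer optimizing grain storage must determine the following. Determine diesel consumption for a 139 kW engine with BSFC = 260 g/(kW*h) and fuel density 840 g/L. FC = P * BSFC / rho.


FC = P * BSFC / rho_fuel
   = 139 * 260 / 840
   = 36140 / 840
   = 43.02 L/h


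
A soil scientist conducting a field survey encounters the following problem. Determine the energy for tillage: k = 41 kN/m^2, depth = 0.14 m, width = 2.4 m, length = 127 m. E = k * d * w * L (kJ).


E = k * d * w * L
  = 41 * 0.14 * 2.4 * 127
  = 1749.55 kJ


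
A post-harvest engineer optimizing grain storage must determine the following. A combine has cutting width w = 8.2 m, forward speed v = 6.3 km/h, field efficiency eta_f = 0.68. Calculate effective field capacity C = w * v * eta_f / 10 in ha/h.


C = w * v * eta_f / 10
  = 8.2 * 6.3 * 0.68 / 10
  = 35.13 / 10
  = 3.51 ha/h


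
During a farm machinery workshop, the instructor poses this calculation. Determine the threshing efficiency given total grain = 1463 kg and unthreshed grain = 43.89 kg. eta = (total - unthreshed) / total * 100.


eta = (total - unthreshed) / total * 100
    = (1463 - 43.89) / 1463 * 100
    = 1419.11 / 1463 * 100
    = 97%


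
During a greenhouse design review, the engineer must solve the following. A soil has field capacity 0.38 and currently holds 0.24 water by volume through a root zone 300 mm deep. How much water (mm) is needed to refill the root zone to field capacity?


SMD = (FC - theta) * D
    = (0.38 - 0.24) * 300
    = 0.140 * 300
    = 42 mm


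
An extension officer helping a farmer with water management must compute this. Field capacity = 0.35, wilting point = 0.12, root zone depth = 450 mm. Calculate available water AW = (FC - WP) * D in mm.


AW = (FC - WP) * D
   = (0.35 - 0.12) * 450
   = 0.23 * 450
   = 103.50 mm


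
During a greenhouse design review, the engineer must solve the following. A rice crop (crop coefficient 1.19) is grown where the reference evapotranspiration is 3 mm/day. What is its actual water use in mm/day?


ETc = Kc * ET0
    = 1.19 * 3
    = 3.57 mm/day


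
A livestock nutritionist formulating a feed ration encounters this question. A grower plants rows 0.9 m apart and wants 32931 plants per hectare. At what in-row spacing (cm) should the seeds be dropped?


spacing = 10000 / (row_sp * density)
        = 10000 / (0.9 * 32931)
        = 10000 / 29637.90
        = 0.33741 m = 33.74 cm


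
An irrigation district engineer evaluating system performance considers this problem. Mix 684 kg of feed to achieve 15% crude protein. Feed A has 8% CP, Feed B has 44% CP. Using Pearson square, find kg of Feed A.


parts_A = CP_b - target = 44 - 15 = 29
parts_B = target - CP_a = 15 - 8 = 7
total_parts = 29 + 7 = 36
Feed A = 684 * 29 / 36 = 551 kg
Feed B = 684 * 7 / 36 = 133 kg

551 kg


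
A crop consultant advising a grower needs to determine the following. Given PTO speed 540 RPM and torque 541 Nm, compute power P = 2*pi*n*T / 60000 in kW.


P = 2*pi*n*T / 60000
  = 2*pi * 540 * 541 / 60000
  = 1835569.76 / 60000
  = 30.59 kW


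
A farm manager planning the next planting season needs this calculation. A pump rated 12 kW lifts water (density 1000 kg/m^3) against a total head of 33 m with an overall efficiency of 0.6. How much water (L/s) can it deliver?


Q = (P * 1000 * eta) / (rho * g * H)
  = (12 * 1000 * 0.6) / (1000 * 9.81 * 33)
  = 7200 / 323730
  = 0.02224 m^3/s = 22.24 L/s


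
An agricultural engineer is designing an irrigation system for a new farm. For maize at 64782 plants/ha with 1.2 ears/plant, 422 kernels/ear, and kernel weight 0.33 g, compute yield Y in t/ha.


Y = density * ears * kernels * kw
  = 64782 * 1.2 * 422 * 0.33 g/ha
  = 10825849.58 g/ha
  = 10825.85 kg/ha = 10.83 t/ha


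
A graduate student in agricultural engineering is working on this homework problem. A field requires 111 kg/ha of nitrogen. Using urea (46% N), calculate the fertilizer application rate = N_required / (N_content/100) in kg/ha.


Rate = N_required / (N_content / 100)
     = 111 / (46 / 100)
     = 111 / 0.46
     = 241.30 kg/ha


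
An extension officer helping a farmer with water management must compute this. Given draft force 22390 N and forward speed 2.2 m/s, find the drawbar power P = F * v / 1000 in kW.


P = F * v / 1000
  = 22390 * 2.2 / 1000
  = 49258 / 1000
  = 49.26 kW


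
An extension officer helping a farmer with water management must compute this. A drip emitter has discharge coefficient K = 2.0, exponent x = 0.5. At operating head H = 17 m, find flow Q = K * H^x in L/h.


Q = K * H^x
  = 2.0 * 17^0.5
  = 2.0 * 4.1231
  = 8.25 L/h


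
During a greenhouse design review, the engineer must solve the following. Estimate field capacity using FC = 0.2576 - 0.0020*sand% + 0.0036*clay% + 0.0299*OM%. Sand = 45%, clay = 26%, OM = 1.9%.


FC = 0.2576 - 0.0020*45 + 0.0036*26 + 0.0299*1.9
   = 0.2576 - 0.0900 + 0.0936 + 0.0568
   = 0.3180


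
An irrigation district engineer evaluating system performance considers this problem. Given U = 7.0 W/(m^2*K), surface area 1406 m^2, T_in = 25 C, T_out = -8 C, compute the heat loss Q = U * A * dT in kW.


dT = 25 - (-8) = 33 K
Q = U * A * dT
  = 7.0 * 1406 * 33
  = 324786 W = 324.79 kW


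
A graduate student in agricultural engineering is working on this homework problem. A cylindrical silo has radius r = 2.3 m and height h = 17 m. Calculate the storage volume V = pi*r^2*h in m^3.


V = pi * r^2 * h
  = pi * 2.3^2 * 17
  = pi * 5.29 * 17
  = 282.52 m^3


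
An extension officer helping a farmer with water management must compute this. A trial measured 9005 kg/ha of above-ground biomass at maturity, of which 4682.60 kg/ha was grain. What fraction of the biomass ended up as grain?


HI = grain_yield / biomass
   = 4682.60 / 9005
   = 0.52


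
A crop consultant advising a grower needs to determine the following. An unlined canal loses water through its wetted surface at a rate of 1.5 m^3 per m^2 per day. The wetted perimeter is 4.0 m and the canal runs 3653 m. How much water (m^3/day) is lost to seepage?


S = C * P * L
  = 1.5 * 4.0 * 3653
  = 21918 m^3/day


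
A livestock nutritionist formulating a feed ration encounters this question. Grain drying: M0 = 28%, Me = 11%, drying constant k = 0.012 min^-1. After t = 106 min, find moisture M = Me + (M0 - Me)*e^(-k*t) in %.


M = Me + (M0 - Me) * e^(-k*t)
  = 11 + (28 - 11) * e^(-0.012*106)
  = 11 + 17 * e^(-1.272)
  = 11 + 17 * 0.28027
  = 11 + 4.7646
  = 15.76%


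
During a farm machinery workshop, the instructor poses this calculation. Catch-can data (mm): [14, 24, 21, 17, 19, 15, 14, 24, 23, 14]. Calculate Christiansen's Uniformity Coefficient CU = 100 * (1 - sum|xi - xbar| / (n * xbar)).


xbar = 185 / 10 = 18.500
sum|xi - xbar| = 37
CU = 100 * (1 - 37 / (10 * 18.500))
   = 100 * (1 - 0.2000)
   = 80%


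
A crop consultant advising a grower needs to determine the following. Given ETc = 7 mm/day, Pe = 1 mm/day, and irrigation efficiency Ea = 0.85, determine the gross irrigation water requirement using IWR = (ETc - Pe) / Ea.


IWR = (ETc - Pe) / Ea
    = (7 - 1) / 0.85
    = 6 / 0.85
    = 7.06 mm/day


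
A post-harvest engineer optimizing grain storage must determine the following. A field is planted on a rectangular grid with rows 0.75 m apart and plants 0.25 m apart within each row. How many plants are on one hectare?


D = 10000 / (row_sp * plant_sp)
  = 10000 / (0.75 * 0.25)
  = 10000 / 0.1875
  = 53333.33 plants/ha


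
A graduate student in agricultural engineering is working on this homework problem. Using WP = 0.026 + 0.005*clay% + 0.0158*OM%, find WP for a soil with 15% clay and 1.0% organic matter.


WP = 0.026 + 0.005*15 + 0.0158*1.0
   = 0.026 + 0.0750 + 0.0158
   = 0.1168


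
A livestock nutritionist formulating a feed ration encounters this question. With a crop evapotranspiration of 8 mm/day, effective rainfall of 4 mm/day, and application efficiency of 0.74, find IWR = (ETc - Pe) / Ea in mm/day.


IWR = (ETc - Pe) / Ea
    = (8 - 4) / 0.74
    = 4 / 0.74
    = 5.41 mm/day


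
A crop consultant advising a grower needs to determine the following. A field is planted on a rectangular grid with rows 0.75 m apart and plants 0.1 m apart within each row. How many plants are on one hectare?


D = 10000 / (row_sp * plant_sp)
  = 10000 / (0.75 * 0.1)
  = 10000 / 0.0750
  = 133333.33 plants/ha


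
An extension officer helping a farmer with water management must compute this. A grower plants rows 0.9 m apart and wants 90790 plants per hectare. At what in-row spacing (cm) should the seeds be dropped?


spacing = 10000 / (row_sp * density)
        = 10000 / (0.9 * 90790)
        = 10000 / 81711
        = 0.12238 m = 12.24 cm


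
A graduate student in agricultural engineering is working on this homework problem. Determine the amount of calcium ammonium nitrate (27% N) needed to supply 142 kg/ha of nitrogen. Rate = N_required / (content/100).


Rate = N_required / (N_content / 100)
     = 142 / (27 / 100)
     = 142 / 0.27
     = 525.93 kg/ha


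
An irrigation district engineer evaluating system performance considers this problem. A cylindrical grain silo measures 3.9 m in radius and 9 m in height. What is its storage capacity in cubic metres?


V = pi * r^2 * h
  = pi * 3.9^2 * 9
  = pi * 15.21 * 9
  = 430.05 m^3


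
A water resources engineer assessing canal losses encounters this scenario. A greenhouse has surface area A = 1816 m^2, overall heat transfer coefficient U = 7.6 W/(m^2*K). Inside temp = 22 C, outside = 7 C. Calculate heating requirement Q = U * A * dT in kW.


dT = 22 - (7) = 15 K
Q = U * A * dT
  = 7.6 * 1816 * 15
  = 207024 W = 207.02 kW


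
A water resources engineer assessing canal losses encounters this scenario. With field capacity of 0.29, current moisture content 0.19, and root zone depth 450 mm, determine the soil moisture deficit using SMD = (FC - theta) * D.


SMD = (FC - theta) * D
    = (0.29 - 0.19) * 450
    = 0.100 * 450
    = 45 mm


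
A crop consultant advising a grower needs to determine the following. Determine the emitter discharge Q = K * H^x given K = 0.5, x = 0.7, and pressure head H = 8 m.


Q = K * H^x
  = 0.5 * 8^0.7
  = 0.5 * 4.2871
  = 2.14 L/h


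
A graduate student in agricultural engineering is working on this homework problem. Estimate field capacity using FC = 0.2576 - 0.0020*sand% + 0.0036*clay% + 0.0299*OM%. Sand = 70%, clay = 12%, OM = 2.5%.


FC = 0.2576 - 0.0020*70 + 0.0036*12 + 0.0299*2.5
   = 0.2576 - 0.1400 + 0.0432 + 0.0748
   = 0.2356


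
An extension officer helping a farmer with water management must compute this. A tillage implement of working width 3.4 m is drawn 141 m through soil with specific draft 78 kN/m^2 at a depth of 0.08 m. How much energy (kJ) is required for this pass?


E = k * d * w * L
  = 78 * 0.08 * 3.4 * 141
  = 2991.46 kJ


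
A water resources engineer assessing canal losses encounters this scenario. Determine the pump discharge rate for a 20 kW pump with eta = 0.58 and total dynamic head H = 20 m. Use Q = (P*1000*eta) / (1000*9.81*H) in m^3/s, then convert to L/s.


Q = (P * 1000 * eta) / (rho * g * H)
  = (20 * 1000 * 0.58) / (1000 * 9.81 * 20)
  = 11600 / 196200
  = 0.05912 m^3/s = 59.12 L/s


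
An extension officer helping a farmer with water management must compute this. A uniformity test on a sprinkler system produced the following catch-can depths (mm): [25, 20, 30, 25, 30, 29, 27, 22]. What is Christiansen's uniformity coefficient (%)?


xbar = 208 / 8 = 26
sum|xi - xbar| = 24
CU = 100 * (1 - 24 / (8 * 26))
   = 100 * (1 - 0.1154)
   = 88.46%


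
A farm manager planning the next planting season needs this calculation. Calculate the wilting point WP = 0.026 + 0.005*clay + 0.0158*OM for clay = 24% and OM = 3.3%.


WP = 0.026 + 0.005*24 + 0.0158*3.3
   = 0.026 + 0.1200 + 0.0521
   = 0.1981


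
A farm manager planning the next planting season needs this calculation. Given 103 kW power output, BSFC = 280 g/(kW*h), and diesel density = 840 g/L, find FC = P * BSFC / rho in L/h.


FC = P * BSFC / rho_fuel
   = 103 * 280 / 840
   = 28840 / 840
   = 34.33 L/h


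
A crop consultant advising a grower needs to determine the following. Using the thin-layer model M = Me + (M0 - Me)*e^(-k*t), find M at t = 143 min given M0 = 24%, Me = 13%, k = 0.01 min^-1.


M = Me + (M0 - Me) * e^(-k*t)
  = 13 + (24 - 13) * e^(-0.01*143)
  = 13 + 11 * e^(-1.430)
  = 13 + 11 * 0.23931
  = 13 + 2.6324
  = 15.63%


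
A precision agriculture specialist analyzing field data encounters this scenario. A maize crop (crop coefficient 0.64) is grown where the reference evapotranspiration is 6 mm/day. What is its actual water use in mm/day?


ETc = Kc * ET0
    = 0.64 * 6
    = 3.84 mm/day


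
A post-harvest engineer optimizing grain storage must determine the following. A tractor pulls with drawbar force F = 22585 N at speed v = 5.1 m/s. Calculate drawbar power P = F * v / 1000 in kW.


P = F * v / 1000
  = 22585 * 5.1 / 1000
  = 115183.50 / 1000
  = 115.18 kW


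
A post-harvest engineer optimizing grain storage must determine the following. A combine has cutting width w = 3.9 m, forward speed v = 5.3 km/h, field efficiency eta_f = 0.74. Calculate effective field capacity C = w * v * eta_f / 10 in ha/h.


C = w * v * eta_f / 10
  = 3.9 * 5.3 * 0.74 / 10
  = 15.30 / 10
  = 1.53 ha/h


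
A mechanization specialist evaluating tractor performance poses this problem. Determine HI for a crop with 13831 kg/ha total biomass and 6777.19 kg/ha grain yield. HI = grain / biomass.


HI = grain_yield / biomass
   = 6777.19 / 13831
   = 0.49


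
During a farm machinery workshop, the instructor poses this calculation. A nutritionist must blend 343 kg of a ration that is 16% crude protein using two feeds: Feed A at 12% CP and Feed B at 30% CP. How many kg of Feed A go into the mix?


parts_A = CP_b - target = 30 - 16 = 14
parts_B = target - CP_a = 16 - 12 = 4
total_parts = 14 + 4 = 18
Feed A = 343 * 14 / 18 = 266.78 kg
Feed B = 343 * 4 / 18 = 76.22 kg

266.78 kg


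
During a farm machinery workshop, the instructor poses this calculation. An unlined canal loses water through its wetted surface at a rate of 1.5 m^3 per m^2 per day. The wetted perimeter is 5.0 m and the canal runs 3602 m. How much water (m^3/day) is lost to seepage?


S = C * P * L
  = 1.5 * 5.0 * 3602
  = 27015 m^3/day


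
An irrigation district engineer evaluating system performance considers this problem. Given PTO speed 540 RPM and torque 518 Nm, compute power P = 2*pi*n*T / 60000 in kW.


P = 2*pi*n*T / 60000
  = 2*pi * 540 * 518 / 60000
  = 1757532.59 / 60000
  = 29.29 kW


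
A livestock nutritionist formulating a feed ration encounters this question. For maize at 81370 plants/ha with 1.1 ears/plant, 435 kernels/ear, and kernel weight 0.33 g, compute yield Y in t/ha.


Y = density * ears * kernels * kw
  = 81370 * 1.1 * 435 * 0.33 g/ha
  = 12848729.85 g/ha
  = 12848.73 kg/ha = 12.85 t/ha


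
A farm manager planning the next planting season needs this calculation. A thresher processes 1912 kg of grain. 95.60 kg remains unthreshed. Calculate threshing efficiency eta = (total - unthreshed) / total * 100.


eta = (total - unthreshed) / total * 100
    = (1912 - 95.60) / 1912 * 100
    = 1816.40 / 1912 * 100
    = 95%


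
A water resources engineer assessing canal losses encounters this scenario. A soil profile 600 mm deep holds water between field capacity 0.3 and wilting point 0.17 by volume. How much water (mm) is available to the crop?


AW = (FC - WP) * D
   = (0.3 - 0.17) * 600
   = 0.13 * 600
   = 78 mm


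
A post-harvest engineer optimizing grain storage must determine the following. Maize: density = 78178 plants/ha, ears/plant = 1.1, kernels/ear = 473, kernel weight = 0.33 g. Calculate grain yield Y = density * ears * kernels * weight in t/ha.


Y = density * ears * kernels * kw
  = 78178 * 1.1 * 473 * 0.33 g/ha
  = 13423084.42 g/ha
  = 13423.08 kg/ha = 13.42 t/ha


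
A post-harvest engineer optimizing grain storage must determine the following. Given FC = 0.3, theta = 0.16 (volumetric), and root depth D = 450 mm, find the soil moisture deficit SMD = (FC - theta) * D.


SMD = (FC - theta) * D
    = (0.3 - 0.16) * 450
    = 0.140 * 450
    = 63 mm


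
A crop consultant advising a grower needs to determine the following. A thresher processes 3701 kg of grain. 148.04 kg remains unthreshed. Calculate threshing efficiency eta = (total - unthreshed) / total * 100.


eta = (total - unthreshed) / total * 100
    = (3701 - 148.04) / 3701 * 100
    = 3552.96 / 3701 * 100
    = 96%


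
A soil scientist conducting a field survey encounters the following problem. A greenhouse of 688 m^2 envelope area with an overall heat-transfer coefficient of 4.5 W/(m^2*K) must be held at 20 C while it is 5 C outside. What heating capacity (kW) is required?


dT = 20 - (5) = 15 K
Q = U * A * dT
  = 4.5 * 688 * 15
  = 46440 W = 46.44 kW


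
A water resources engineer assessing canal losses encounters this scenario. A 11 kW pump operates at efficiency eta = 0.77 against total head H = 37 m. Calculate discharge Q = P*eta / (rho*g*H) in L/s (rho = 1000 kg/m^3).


Q = (P * 1000 * eta) / (rho * g * H)
  = (11 * 1000 * 0.77) / (1000 * 9.81 * 37)
  = 8470 / 362970
  = 0.02334 m^3/s = 23.34 L/s


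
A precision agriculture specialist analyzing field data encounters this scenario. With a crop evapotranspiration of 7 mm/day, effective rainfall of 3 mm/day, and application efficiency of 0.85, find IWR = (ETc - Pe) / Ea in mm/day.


IWR = (ETc - Pe) / Ea
    = (7 - 3) / 0.85
    = 4 / 0.85
    = 4.71 mm/day


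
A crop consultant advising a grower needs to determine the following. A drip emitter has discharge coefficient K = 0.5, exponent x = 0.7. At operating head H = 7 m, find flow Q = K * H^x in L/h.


Q = K * H^x
  = 0.5 * 7^0.7
  = 0.5 * 3.9045
  = 1.95 L/h


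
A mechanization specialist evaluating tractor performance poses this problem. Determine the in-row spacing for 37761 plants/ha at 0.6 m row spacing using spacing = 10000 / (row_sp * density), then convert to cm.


spacing = 10000 / (row_sp * density)
        = 10000 / (0.6 * 37761)
        = 10000 / 22656.60
        = 0.44137 m = 44.14 cm


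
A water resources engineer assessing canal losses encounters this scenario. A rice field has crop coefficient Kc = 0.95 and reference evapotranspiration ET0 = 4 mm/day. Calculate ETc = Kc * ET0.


ETc = Kc * ET0
    = 0.95 * 4
    = 3.80 mm/day


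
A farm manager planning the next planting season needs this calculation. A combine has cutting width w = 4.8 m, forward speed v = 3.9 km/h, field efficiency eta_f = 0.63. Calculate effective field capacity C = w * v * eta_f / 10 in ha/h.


C = w * v * eta_f / 10
  = 4.8 * 3.9 * 0.63 / 10
  = 11.79 / 10
  = 1.18 ha/h


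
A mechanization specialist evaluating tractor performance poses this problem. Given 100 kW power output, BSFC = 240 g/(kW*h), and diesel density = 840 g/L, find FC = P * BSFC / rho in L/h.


FC = P * BSFC / rho_fuel
   = 100 * 240 / 840
   = 24000 / 840
   = 28.57 L/h


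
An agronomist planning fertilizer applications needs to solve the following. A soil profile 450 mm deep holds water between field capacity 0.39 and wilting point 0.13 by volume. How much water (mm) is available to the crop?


AW = (FC - WP) * D
   = (0.39 - 0.13) * 450
   = 0.26 * 450
   = 117 mm
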